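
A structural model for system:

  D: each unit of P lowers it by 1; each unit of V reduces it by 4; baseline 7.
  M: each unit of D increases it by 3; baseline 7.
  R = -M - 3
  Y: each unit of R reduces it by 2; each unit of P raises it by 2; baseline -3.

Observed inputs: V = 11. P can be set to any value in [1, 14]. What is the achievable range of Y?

-261 to -209

Substituting into the D equation gives D = -P - 37.
This gives M = -3*P - 104.
Substituting into the R equation gives R = 3*P + 101.
This gives Y = -4*P - 205.
Linear in P, so extremes are at the endpoints: P = 1 gives Y = -209; P = 14 gives Y = -261.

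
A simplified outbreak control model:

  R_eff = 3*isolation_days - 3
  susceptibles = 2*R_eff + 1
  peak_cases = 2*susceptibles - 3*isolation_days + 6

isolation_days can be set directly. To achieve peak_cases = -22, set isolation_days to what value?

Substituting into the susceptibles equation gives susceptibles = 6*isolation_days - 5.
peak_cases becomes 9*isolation_days - 4.
Solve 9*isolation_days - 4 = -22: isolation_days = (-22 + 4) / 9 = -2.

isolation_days = -2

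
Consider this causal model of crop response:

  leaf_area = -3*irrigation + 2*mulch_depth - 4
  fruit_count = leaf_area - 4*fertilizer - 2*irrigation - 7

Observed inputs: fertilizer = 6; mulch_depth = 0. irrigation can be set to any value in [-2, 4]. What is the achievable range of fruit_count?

Substituting into the leaf_area equation gives leaf_area = -3*irrigation - 4.
So fruit_count = -5*irrigation - 35.
Linear in irrigation, so extremes are at the endpoints: irrigation = -2 gives fruit_count = -25; irrigation = 4 gives fruit_count = -55.

-55 to -25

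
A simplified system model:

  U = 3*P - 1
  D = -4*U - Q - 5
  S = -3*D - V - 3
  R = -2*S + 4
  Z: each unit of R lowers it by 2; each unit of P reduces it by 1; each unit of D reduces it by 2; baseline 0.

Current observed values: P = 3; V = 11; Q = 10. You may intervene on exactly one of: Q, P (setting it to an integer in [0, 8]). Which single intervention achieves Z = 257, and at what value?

Intervening on Q: Z = 14*Q + 451. Reaching 257 requires Q = -97/7, not an integer.
Intervening on P: with other inputs at their observed values, Z = 167*P + 90. Solving for 257 gives P = 1, within [0, 8].

set P = 1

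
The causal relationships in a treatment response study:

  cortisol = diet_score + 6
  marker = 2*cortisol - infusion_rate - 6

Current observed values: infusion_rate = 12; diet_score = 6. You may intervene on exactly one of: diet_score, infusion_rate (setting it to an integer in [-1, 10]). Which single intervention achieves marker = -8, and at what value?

set diet_score = -1

Intervening on diet_score: with other inputs at their observed values, marker = 2*diet_score - 6. Solving for -8 gives diet_score = -1, within [-1, 10].
Intervening on infusion_rate: marker = -infusion_rate + 18. Reaching -8 requires infusion_rate = 26, outside [-1, 10].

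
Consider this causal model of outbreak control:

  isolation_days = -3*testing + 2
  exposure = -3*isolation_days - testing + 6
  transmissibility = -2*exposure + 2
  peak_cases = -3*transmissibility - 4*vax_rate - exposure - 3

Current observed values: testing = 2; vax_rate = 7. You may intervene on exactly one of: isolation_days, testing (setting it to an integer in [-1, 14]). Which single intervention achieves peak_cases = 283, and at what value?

set testing = 8

Intervening on isolation_days: peak_cases = -15*isolation_days - 17. Reaching 283 requires isolation_days = -20, outside [-1, 14].
Intervening on testing: with other inputs at their observed values, peak_cases = 40*testing - 37. Solving for 283 gives testing = 8, within [-1, 14].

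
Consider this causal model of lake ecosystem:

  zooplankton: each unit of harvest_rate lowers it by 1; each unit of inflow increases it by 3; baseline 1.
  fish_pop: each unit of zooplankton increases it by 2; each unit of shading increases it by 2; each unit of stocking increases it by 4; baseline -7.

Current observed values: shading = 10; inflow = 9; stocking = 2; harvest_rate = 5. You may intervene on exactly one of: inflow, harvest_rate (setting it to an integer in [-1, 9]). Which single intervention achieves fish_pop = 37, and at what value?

set inflow = 4

Intervening on inflow: with other inputs at their observed values, fish_pop = 6*inflow + 13. Solving for 37 gives inflow = 4, within [-1, 9].
Intervening on harvest_rate: fish_pop = -2*harvest_rate + 77. Reaching 37 requires harvest_rate = 20, outside [-1, 9].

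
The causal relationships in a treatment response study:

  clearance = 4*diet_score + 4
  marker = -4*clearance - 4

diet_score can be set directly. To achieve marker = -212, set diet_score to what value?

Substituting into the marker equation gives marker = -16*diet_score - 20.
Solve -16*diet_score - 20 = -212: diet_score = (-212 + 20) / -16 = 12.

diet_score = 12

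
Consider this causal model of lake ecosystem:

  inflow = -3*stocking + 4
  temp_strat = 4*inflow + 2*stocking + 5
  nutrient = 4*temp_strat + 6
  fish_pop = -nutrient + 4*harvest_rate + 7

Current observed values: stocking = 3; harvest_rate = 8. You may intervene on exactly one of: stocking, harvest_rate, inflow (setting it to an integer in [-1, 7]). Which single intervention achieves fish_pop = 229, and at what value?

Intervening on stocking: with other inputs at their observed values, fish_pop = 40*stocking - 51. Solving for 229 gives stocking = 7, within [-1, 7].
Intervening on harvest_rate: fish_pop = 4*harvest_rate + 37. Reaching 229 requires harvest_rate = 48, outside [-1, 7].
Intervening on inflow: fish_pop = -16*inflow - 11. Reaching 229 requires inflow = -15, outside [-1, 7].

set stocking = 7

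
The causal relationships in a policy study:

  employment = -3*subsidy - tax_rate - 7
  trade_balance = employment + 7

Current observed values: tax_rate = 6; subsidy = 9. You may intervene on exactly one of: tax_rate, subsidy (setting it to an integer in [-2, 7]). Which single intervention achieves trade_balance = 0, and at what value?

set subsidy = -2

Intervening on tax_rate: trade_balance = -tax_rate - 27. Reaching 0 requires tax_rate = -27, outside [-2, 7].
Intervening on subsidy: with other inputs at their observed values, trade_balance = -3*subsidy - 6. Solving for 0 gives subsidy = -2, within [-2, 7].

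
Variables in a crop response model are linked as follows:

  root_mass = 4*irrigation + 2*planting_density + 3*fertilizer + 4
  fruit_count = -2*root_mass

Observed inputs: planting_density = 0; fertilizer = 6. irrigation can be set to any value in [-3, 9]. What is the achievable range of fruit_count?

-116 to -20

Substituting into the root_mass equation gives root_mass = 4*irrigation + 22.
Substituting into the fruit_count equation gives fruit_count = -8*irrigation - 44.
Linear in irrigation, so extremes are at the endpoints: irrigation = -3 gives fruit_count = -20; irrigation = 9 gives fruit_count = -116.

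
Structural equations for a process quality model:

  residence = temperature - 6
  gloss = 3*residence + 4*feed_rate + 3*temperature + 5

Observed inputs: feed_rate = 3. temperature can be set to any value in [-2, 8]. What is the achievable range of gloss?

-13 to 47

Substituting into the gloss equation gives gloss = 6*temperature - 1.
Linear in temperature, so extremes are at the endpoints: temperature = -2 gives gloss = -13; temperature = 8 gives gloss = 47.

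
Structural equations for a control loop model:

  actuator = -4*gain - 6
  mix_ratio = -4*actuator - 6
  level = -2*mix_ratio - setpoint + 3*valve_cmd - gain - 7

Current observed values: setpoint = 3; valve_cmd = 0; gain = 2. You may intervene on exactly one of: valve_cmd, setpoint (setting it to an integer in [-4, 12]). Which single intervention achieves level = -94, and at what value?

set valve_cmd = 6

Intervening on valve_cmd: with other inputs at their observed values, level = 3*valve_cmd - 112. Solving for -94 gives valve_cmd = 6, within [-4, 12].
Intervening on setpoint: level = -setpoint - 109. Reaching -94 requires setpoint = -15, outside [-4, 12].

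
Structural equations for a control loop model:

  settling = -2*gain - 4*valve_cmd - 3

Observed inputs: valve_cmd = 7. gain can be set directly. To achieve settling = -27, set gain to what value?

Substituting into the settling equation gives settling = -2*gain - 31.
Solve -2*gain - 31 = -27: gain = (-27 + 31) / -2 = -2.

gain = -2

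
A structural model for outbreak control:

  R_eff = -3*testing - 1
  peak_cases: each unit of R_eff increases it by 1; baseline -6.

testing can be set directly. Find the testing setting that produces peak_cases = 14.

Substituting into the peak_cases equation gives peak_cases = -3*testing - 7.
Solve -3*testing - 7 = 14: testing = (14 + 7) / -3 = -7.

testing = -7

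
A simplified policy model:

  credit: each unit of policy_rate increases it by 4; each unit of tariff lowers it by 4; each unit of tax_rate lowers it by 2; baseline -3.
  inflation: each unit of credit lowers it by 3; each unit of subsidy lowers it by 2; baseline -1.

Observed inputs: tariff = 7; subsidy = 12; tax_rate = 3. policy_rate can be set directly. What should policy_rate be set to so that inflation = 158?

policy_rate = -6

Substituting into the credit equation gives credit = 4*policy_rate - 37.
Substituting into the inflation equation gives inflation = -12*policy_rate + 86.
Solve -12*policy_rate + 86 = 158: policy_rate = (158 - 86) / -12 = -6.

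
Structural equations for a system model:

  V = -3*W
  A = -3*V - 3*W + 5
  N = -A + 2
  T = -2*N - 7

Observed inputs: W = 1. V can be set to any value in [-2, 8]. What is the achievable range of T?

-55 to 5

Intervening on V fixes its value directly, overriding its dependence on W.
Substituting into the A equation gives A = -3*V + 2.
Substituting into the N equation gives N = 3*V.
Substituting into the T equation gives T = -6*V - 7.
Linear in V, so extremes are at the endpoints: V = -2 gives T = 5; V = 8 gives T = -55.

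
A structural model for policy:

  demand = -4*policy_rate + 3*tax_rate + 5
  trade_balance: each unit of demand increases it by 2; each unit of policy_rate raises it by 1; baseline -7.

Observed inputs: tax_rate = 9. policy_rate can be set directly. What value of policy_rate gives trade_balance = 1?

policy_rate = 8

Substituting into the demand equation gives demand = -4*policy_rate + 32.
This gives trade_balance = -7*policy_rate + 57.
Solve -7*policy_rate + 57 = 1: policy_rate = (1 - 57) / -7 = 8.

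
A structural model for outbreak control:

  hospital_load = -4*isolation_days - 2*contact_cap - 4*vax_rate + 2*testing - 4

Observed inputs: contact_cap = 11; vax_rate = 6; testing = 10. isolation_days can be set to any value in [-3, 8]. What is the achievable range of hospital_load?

-62 to -18

Substituting into the hospital_load equation gives hospital_load = -4*isolation_days - 30.
Linear in isolation_days, so extremes are at the endpoints: isolation_days = -3 gives hospital_load = -18; isolation_days = 8 gives hospital_load = -62.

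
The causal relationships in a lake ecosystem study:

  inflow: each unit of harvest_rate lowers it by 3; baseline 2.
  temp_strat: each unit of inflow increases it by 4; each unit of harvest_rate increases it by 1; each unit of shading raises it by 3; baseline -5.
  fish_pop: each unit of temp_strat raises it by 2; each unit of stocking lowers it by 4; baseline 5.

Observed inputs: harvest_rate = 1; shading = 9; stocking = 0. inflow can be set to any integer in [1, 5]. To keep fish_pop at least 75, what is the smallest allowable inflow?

Intervening on inflow fixes its value directly, overriding its dependence on harvest_rate.
Substituting into the temp_strat equation gives temp_strat = 4*inflow + 23.
Substituting into the fish_pop equation gives fish_pop = 8*inflow + 51.
Require 8*inflow + 51 ≥ 75, so inflow ≥ 3.
The smallest integer in [1, 5] satisfying this is 3.

inflow = 3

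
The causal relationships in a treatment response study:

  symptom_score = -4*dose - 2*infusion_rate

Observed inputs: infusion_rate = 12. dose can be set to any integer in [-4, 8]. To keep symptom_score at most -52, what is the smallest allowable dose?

dose = 7

Substituting into the symptom_score equation gives symptom_score = -4*dose - 24.
Require -4*dose - 24 ≤ -52, so dose ≥ 7.
The smallest integer in [-4, 8] satisfying this is 7.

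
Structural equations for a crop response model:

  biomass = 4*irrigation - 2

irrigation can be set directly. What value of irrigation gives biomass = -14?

Solve 4*irrigation - 2 = -14: irrigation = (-14 + 2) / 4 = -3.

irrigation = -3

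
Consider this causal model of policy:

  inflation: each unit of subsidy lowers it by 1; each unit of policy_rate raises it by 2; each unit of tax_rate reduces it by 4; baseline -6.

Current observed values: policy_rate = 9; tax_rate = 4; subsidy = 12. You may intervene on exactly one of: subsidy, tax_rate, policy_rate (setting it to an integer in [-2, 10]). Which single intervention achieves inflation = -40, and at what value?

Intervening on subsidy: inflation = -subsidy - 4. Reaching -40 requires subsidy = 36, outside [-2, 10].
Intervening on tax_rate: with other inputs at their observed values, inflation = -4*tax_rate. Solving for -40 gives tax_rate = 10, within [-2, 10].
Intervening on policy_rate: inflation = 2*policy_rate - 34. Reaching -40 requires policy_rate = -3, outside [-2, 10].

set tax_rate = 10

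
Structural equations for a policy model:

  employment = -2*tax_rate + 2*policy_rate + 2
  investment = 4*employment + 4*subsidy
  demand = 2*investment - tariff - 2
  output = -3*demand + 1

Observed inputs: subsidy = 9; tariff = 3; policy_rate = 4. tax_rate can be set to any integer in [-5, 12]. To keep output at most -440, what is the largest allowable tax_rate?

tax_rate = 0

Substituting into the employment equation gives employment = -2*tax_rate + 10.
Substituting into the investment equation gives investment = -8*tax_rate + 76.
Substituting into the demand equation gives demand = -16*tax_rate + 147.
So output = 48*tax_rate - 440.
Require 48*tax_rate - 440 ≤ -440, so tax_rate ≤ 0.
The largest integer in [-5, 12] satisfying this is 0.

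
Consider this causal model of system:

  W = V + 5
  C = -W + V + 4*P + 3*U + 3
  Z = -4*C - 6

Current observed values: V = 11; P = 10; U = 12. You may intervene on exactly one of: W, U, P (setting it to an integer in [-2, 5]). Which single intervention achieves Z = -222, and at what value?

Intervening on W: Z = 4*W - 366. Reaching -222 requires W = 36, outside [-2, 5].
Intervening on U: Z = -12*U - 158. Reaching -222 requires U = 16/3, not an integer.
Intervening on P: with other inputs at their observed values, Z = -16*P - 142. Solving for -222 gives P = 5, within [-2, 5].

set P = 5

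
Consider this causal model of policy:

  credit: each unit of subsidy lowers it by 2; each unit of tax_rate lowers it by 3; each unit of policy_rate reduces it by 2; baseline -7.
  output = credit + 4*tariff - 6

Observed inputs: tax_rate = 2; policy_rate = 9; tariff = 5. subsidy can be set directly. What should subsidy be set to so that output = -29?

subsidy = 6

Substituting into the credit equation gives credit = -2*subsidy - 31.
output becomes -2*subsidy - 17.
Solve -2*subsidy - 17 = -29: subsidy = (-29 + 17) / -2 = 6.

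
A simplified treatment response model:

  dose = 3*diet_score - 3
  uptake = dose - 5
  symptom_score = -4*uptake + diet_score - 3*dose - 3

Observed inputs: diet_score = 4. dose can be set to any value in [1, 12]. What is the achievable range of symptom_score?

Intervening on dose fixes its value directly, overriding its dependence on diet_score.
Substituting into the symptom_score equation gives symptom_score = -7*dose + 21.
Linear in dose, so extremes are at the endpoints: dose = 1 gives symptom_score = 14; dose = 12 gives symptom_score = -63.

-63 to 14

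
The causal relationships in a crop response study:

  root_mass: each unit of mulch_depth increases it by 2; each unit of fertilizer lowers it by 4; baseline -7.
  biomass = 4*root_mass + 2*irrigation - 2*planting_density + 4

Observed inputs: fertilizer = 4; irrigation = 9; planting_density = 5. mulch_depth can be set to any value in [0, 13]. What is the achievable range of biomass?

Substituting into the root_mass equation gives root_mass = 2*mulch_depth - 23.
biomass becomes 8*mulch_depth - 80.
Linear in mulch_depth, so extremes are at the endpoints: mulch_depth = 0 gives biomass = -80; mulch_depth = 13 gives biomass = 24.

-80 to 24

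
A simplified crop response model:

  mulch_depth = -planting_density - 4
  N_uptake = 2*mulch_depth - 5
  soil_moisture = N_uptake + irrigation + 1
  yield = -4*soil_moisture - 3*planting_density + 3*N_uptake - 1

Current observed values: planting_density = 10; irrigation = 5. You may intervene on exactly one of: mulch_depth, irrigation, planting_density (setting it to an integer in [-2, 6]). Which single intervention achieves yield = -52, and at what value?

Intervening on mulch_depth: with other inputs at their observed values, yield = -2*mulch_depth - 50. Solving for -52 gives mulch_depth = 1, within [-2, 6].
Intervening on irrigation: yield = -4*irrigation - 2. Reaching -52 requires irrigation = 25/2, not an integer.
Intervening on planting_density: yield = -planting_density - 12. Reaching -52 requires planting_density = 40, outside [-2, 6].

set mulch_depth = 1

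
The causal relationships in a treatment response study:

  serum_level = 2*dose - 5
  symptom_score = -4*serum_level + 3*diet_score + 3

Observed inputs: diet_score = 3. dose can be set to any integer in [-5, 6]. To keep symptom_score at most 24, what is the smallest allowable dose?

dose = 1

Substituting into the symptom_score equation gives symptom_score = -8*dose + 32.
Require -8*dose + 32 ≤ 24, so dose ≥ 1.
The smallest integer in [-5, 6] satisfying this is 1.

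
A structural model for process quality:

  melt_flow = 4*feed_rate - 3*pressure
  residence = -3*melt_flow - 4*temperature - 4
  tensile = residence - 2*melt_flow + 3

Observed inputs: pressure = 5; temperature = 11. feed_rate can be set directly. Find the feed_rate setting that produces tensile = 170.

feed_rate = -7

Substituting into the melt_flow equation gives melt_flow = 4*feed_rate - 15.
So residence = -12*feed_rate - 3.
tensile becomes -20*feed_rate + 30.
Solve -20*feed_rate + 30 = 170: feed_rate = (170 - 30) / -20 = -7.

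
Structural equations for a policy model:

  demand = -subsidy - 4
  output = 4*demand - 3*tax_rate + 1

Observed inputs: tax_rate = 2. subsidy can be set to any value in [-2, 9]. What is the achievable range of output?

Substituting into the output equation gives output = -4*subsidy - 21.
Linear in subsidy, so extremes are at the endpoints: subsidy = -2 gives output = -13; subsidy = 9 gives output = -57.

-57 to -13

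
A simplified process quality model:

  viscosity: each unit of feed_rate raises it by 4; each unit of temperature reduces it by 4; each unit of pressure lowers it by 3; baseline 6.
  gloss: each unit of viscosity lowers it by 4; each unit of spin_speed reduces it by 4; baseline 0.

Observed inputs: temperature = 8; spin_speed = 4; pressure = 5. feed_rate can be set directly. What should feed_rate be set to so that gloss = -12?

feed_rate = 10

Substituting into the viscosity equation gives viscosity = 4*feed_rate - 41.
Substituting into the gloss equation gives gloss = -16*feed_rate + 148.
Solve -16*feed_rate + 148 = -12: feed_rate = (-12 - 148) / -16 = 10.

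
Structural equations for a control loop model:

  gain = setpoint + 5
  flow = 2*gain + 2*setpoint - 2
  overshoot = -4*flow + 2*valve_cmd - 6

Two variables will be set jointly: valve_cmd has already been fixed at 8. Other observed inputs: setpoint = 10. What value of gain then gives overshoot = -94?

With valve_cmd held at 8:
Intervening on gain fixes its value directly, overriding its dependence on setpoint.
Substituting into the flow equation gives flow = 2*gain + 18.
Substituting into the overshoot equation gives overshoot = -8*gain - 62.
Solve -8*gain - 62 = -94: gain = (-94 + 62) / -8 = 4.

gain = 4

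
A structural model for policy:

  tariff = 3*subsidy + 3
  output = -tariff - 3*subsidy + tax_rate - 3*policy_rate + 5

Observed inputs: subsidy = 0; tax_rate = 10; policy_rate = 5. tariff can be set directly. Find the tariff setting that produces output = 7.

Intervening on tariff fixes its value directly, overriding its dependence on subsidy.
Substituting into the output equation gives output = -tariff.
Solve -tariff = 7: tariff = 7 / -1 = -7.

tariff = -7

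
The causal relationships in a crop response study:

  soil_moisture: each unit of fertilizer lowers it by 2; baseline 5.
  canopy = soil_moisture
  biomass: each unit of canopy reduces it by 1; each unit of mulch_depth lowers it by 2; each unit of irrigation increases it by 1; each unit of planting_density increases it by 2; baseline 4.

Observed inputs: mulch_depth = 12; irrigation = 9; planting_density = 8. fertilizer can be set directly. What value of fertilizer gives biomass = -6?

fertilizer = -3

Substituting into the canopy equation gives canopy = -2*fertilizer + 5.
Substituting into the biomass equation gives biomass = 2*fertilizer.
Solve 2*fertilizer = -6: fertilizer = -6 / 2 = -3.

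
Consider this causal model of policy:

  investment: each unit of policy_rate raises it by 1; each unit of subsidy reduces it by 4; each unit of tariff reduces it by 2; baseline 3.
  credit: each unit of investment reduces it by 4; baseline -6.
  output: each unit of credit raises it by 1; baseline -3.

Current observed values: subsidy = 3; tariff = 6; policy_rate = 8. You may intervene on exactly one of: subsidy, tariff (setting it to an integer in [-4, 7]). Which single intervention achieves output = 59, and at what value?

set subsidy = 4

Intervening on subsidy: with other inputs at their observed values, output = 16*subsidy - 5. Solving for 59 gives subsidy = 4, within [-4, 7].
Intervening on tariff: output = 8*tariff - 5. Reaching 59 requires tariff = 8, outside [-4, 7].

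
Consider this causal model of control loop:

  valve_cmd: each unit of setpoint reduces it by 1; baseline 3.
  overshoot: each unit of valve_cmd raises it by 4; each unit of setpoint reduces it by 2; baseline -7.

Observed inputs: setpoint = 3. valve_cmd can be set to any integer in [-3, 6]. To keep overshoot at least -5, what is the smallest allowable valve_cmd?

valve_cmd = 2

Intervening on valve_cmd fixes its value directly, overriding its dependence on setpoint.
Substituting into the overshoot equation gives overshoot = 4*valve_cmd - 13.
Require 4*valve_cmd - 13 ≥ -5, so valve_cmd ≥ 2.
The smallest integer in [-3, 6] satisfying this is 2.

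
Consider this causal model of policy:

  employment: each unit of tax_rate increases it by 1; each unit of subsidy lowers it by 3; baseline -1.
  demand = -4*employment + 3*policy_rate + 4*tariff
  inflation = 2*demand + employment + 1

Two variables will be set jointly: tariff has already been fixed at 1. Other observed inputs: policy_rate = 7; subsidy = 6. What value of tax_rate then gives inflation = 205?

With tariff held at 1:
Substituting into the employment equation gives employment = tax_rate - 19.
Substituting into the demand equation gives demand = -4*tax_rate + 101.
Substituting into the inflation equation gives inflation = -7*tax_rate + 184.
Solve -7*tax_rate + 184 = 205: tax_rate = (205 - 184) / -7 = -3.

tax_rate = -3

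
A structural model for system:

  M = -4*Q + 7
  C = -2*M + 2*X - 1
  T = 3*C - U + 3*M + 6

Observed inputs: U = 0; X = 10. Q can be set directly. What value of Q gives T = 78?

Substituting into the C equation gives C = 8*Q + 5.
Substituting into the T equation gives T = 12*Q + 42.
Solve 12*Q + 42 = 78: Q = (78 - 42) / 12 = 3.

Q = 3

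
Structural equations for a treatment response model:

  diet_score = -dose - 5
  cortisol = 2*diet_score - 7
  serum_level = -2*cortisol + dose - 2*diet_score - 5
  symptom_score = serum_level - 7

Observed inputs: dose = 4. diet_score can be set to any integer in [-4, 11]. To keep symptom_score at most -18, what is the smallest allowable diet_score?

diet_score = 4

Intervening on diet_score fixes its value directly, overriding its dependence on dose.
Substituting into the serum_level equation gives serum_level = -6*diet_score + 13.
Substituting into the symptom_score equation gives symptom_score = -6*diet_score + 6.
Require -6*diet_score + 6 ≤ -18, so diet_score ≥ 4.
The smallest integer in [-4, 11] satisfying this is 4.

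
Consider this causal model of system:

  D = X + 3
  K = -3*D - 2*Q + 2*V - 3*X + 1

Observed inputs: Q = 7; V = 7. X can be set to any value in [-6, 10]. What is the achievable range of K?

-68 to 28

Substituting into the K equation gives K = -6*X - 8.
Linear in X, so extremes are at the endpoints: X = -6 gives K = 28; X = 10 gives K = -68.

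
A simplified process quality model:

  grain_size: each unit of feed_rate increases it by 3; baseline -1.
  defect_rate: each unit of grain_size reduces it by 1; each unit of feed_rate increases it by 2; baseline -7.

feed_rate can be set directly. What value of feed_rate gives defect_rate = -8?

feed_rate = 2

Substituting into the defect_rate equation gives defect_rate = -feed_rate - 6.
Solve -feed_rate - 6 = -8: feed_rate = (-8 + 6) / -1 = 2.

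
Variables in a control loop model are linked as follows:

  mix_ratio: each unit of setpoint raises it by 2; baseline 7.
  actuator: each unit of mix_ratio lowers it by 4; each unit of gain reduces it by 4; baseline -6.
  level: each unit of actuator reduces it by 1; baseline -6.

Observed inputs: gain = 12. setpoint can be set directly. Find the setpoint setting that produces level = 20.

Substituting into the actuator equation gives actuator = -8*setpoint - 82.
Substituting into the level equation gives level = 8*setpoint + 76.
Solve 8*setpoint + 76 = 20: setpoint = (20 - 76) / 8 = -7.

setpoint = -7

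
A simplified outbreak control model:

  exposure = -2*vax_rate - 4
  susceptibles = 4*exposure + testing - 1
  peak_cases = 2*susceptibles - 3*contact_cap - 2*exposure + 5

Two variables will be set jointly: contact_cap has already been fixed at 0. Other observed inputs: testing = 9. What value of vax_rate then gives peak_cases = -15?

vax_rate = 1

With contact_cap held at 0:
Substituting into the susceptibles equation gives susceptibles = -8*vax_rate - 8.
Substituting into the peak_cases equation gives peak_cases = -12*vax_rate - 3.
Solve -12*vax_rate - 3 = -15: vax_rate = (-15 + 3) / -12 = 1.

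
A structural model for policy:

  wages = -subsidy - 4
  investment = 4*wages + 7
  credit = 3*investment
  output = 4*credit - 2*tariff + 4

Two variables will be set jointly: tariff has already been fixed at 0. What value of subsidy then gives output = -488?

With tariff held at 0:
Substituting into the investment equation gives investment = -4*subsidy - 9.
Substituting into the credit equation gives credit = -12*subsidy - 27.
Substituting into the output equation gives output = -48*subsidy - 104.
Solve -48*subsidy - 104 = -488: subsidy = (-488 + 104) / -48 = 8.

subsidy = 8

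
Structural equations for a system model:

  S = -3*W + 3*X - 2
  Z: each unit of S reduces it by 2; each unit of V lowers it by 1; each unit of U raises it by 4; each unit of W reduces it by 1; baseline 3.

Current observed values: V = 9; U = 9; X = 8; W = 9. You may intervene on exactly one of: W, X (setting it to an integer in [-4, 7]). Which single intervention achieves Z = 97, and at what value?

Intervening on W: Z = 5*W - 14. Reaching 97 requires W = 111/5, not an integer.
Intervening on X: with other inputs at their observed values, Z = -6*X + 79. Solving for 97 gives X = -3, within [-4, 7].

set X = -3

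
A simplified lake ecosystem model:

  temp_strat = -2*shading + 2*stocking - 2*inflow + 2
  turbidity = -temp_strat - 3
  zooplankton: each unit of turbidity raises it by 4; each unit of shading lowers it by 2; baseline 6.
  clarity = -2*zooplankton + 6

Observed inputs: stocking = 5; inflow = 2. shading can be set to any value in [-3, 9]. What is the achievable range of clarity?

Substituting into the temp_strat equation gives temp_strat = -2*shading + 8.
This gives turbidity = 2*shading - 11.
zooplankton becomes 6*shading - 38.
clarity becomes -12*shading + 82.
Linear in shading, so extremes are at the endpoints: shading = -3 gives clarity = 118; shading = 9 gives clarity = -26.

-26 to 118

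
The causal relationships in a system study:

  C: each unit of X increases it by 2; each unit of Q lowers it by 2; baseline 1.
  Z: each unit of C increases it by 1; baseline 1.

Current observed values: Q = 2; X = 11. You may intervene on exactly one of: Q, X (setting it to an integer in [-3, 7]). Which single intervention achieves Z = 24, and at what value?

Intervening on Q: with other inputs at their observed values, Z = -2*Q + 24. Solving for 24 gives Q = 0, within [-3, 7].
Intervening on X: Z = 2*X - 2. Reaching 24 requires X = 13, outside [-3, 7].

set Q = 0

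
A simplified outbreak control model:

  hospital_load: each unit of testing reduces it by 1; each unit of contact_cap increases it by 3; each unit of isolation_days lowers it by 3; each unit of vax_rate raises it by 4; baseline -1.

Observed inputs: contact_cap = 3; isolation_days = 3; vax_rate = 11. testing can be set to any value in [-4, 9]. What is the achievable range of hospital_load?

34 to 47

Substituting into the hospital_load equation gives hospital_load = -testing + 43.
Linear in testing, so extremes are at the endpoints: testing = -4 gives hospital_load = 47; testing = 9 gives hospital_load = 34.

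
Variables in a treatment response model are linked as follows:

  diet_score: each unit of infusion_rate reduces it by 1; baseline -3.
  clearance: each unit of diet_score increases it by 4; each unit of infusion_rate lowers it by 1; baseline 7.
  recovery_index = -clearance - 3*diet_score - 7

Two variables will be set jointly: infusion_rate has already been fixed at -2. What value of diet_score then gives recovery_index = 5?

With infusion_rate held at -2:
Intervening on diet_score fixes its value directly, overriding its dependence on infusion_rate.
Substituting into the clearance equation gives clearance = 4*diet_score + 9.
Substituting into the recovery_index equation gives recovery_index = -7*diet_score - 16.
Solve -7*diet_score - 16 = 5: diet_score = (5 + 16) / -7 = -3.

diet_score = -3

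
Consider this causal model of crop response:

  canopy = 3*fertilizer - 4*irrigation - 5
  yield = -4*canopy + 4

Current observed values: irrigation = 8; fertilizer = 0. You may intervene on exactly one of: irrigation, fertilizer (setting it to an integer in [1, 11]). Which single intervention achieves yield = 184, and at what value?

Intervening on irrigation: with other inputs at their observed values, yield = 16*irrigation + 24. Solving for 184 gives irrigation = 10, within [1, 11].
Intervening on fertilizer: yield = -12*fertilizer + 152. Reaching 184 requires fertilizer = -8/3, not an integer.

set irrigation = 10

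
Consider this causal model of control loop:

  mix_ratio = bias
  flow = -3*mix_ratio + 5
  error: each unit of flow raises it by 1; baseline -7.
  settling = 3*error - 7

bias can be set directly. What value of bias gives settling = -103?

Substituting into the flow equation gives flow = -3*bias + 5.
Substituting into the error equation gives error = -3*bias - 2.
This gives settling = -9*bias - 13.
Solve -9*bias - 13 = -103: bias = (-103 + 13) / -9 = 10.

bias = 10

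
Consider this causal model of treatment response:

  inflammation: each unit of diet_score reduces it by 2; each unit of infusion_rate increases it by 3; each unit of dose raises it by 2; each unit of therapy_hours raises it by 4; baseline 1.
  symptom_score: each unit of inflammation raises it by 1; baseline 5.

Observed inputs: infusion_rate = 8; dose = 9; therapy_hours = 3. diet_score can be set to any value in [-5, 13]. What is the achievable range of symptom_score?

34 to 70

Substituting into the inflammation equation gives inflammation = -2*diet_score + 55.
Substituting into the symptom_score equation gives symptom_score = -2*diet_score + 60.
Linear in diet_score, so extremes are at the endpoints: diet_score = -5 gives symptom_score = 70; diet_score = 13 gives symptom_score = 34.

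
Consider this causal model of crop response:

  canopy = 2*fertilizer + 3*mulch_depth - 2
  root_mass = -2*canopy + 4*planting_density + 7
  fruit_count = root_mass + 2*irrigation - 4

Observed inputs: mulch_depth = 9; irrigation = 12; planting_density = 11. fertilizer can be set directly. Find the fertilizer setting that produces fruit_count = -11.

Substituting into the canopy equation gives canopy = 2*fertilizer + 25.
Substituting into the root_mass equation gives root_mass = -4*fertilizer + 1.
fruit_count becomes -4*fertilizer + 21.
Solve -4*fertilizer + 21 = -11: fertilizer = (-11 - 21) / -4 = 8.

fertilizer = 8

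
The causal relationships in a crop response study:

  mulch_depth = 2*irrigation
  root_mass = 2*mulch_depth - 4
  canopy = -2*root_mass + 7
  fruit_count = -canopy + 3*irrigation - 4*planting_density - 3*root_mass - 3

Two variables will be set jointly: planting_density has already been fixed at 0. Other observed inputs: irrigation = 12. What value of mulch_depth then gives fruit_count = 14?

With planting_density held at 0:
Intervening on mulch_depth fixes its value directly, overriding its dependence on irrigation.
Substituting into the canopy equation gives canopy = -4*mulch_depth + 15.
Substituting into the fruit_count equation gives fruit_count = -2*mulch_depth + 30.
Solve -2*mulch_depth + 30 = 14: mulch_depth = (14 - 30) / -2 = 8.

mulch_depth = 8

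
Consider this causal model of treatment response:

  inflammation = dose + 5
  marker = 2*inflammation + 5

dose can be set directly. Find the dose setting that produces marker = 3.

dose = -6

Substituting into the marker equation gives marker = 2*dose + 15.
Solve 2*dose + 15 = 3: dose = (3 - 15) / 2 = -6.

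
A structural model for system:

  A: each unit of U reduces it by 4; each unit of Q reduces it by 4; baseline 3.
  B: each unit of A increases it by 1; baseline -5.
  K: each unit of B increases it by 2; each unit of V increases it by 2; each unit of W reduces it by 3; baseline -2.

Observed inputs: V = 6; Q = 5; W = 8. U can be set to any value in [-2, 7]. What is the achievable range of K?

-114 to -42

Substituting into the A equation gives A = -4*U - 17.
Substituting into the B equation gives B = -4*U - 22.
Substituting into the K equation gives K = -8*U - 58.
Linear in U, so extremes are at the endpoints: U = -2 gives K = -42; U = 7 gives K = -114.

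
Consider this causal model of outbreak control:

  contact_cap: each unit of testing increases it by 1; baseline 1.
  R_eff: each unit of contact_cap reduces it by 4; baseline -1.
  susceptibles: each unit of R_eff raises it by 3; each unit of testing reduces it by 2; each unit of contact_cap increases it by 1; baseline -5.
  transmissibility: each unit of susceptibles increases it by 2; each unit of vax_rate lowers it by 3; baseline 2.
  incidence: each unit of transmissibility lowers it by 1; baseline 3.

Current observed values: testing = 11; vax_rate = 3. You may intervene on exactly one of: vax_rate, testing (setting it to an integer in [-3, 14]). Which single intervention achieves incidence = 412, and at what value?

set testing = 14

Intervening on vax_rate: incidence = 3*vax_rate + 325. Reaching 412 requires vax_rate = 29, outside [-3, 14].
Intervening on testing: with other inputs at their observed values, incidence = 26*testing + 48. Solving for 412 gives testing = 14, within [-3, 14].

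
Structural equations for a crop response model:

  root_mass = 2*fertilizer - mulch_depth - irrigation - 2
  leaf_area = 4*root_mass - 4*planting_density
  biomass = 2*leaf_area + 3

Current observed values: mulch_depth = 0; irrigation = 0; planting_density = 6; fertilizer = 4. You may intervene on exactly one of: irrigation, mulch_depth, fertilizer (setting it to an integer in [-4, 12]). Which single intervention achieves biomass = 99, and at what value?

set fertilizer = 10

Intervening on irrigation: biomass = -8*irrigation + 3. Reaching 99 requires irrigation = -12, outside [-4, 12].
Intervening on mulch_depth: biomass = -8*mulch_depth + 3. Reaching 99 requires mulch_depth = -12, outside [-4, 12].
Intervening on fertilizer: with other inputs at their observed values, biomass = 16*fertilizer - 61. Solving for 99 gives fertilizer = 10, within [-4, 12].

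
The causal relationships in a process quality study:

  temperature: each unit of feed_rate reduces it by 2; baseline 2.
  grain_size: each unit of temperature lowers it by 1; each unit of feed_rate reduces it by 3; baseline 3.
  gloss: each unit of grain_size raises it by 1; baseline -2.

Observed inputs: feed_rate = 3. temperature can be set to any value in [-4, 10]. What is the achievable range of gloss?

Intervening on temperature fixes its value directly, overriding its dependence on feed_rate.
Substituting into the grain_size equation gives grain_size = -temperature - 6.
This gives gloss = -temperature - 8.
Linear in temperature, so extremes are at the endpoints: temperature = -4 gives gloss = -4; temperature = 10 gives gloss = -18.

-18 to -4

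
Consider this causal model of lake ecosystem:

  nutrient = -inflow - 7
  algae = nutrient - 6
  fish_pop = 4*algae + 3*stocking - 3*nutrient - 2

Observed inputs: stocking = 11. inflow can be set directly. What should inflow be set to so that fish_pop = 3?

inflow = -3

Substituting into the algae equation gives algae = -inflow - 13.
This gives fish_pop = -inflow.
Solve -inflow = 3: inflow = 3 / -1 = -3.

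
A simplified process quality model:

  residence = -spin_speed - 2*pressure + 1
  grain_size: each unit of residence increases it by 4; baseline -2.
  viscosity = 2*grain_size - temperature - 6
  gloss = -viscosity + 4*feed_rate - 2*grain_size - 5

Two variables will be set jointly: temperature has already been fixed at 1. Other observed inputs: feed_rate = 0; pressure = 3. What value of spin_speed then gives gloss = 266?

With temperature held at 1:
Substituting into the residence equation gives residence = -spin_speed - 5.
Substituting into the grain_size equation gives grain_size = -4*spin_speed - 22.
So viscosity = -8*spin_speed - 51.
So gloss = 16*spin_speed + 90.
Solve 16*spin_speed + 90 = 266: spin_speed = (266 - 90) / 16 = 11.

spin_speed = 11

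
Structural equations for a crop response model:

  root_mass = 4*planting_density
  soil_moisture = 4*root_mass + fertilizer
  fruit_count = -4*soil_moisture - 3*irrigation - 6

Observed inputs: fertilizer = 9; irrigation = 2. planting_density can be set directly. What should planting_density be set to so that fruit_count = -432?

Substituting into the soil_moisture equation gives soil_moisture = 16*planting_density + 9.
So fruit_count = -64*planting_density - 48.
Solve -64*planting_density - 48 = -432: planting_density = (-432 + 48) / -64 = 6.

planting_density = 6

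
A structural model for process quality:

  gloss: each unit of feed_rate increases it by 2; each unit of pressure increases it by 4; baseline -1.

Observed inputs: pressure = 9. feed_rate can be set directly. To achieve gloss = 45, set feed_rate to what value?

Substituting into the gloss equation gives gloss = 2*feed_rate + 35.
Solve 2*feed_rate + 35 = 45: feed_rate = (45 - 35) / 2 = 5.

feed_rate = 5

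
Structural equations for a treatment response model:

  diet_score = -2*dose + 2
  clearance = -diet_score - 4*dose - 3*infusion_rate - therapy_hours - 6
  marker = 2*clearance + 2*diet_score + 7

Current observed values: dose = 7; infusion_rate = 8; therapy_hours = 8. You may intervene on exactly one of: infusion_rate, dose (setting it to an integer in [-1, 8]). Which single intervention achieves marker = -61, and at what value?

Intervening on infusion_rate: marker = -6*infusion_rate - 77. Reaching -61 requires infusion_rate = -8/3, not an integer.
Intervening on dose: with other inputs at their observed values, marker = -8*dose - 69. Solving for -61 gives dose = -1, within [-1, 8].

set dose = -1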